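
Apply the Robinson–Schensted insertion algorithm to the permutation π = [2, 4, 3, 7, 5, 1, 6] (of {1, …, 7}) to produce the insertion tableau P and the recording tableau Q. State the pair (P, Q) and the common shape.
P = [1, 3, 5, 6] / [2, 7] / [4];  Q = [1, 2, 4, 7] / [3, 5] / [6];  common shape = (4, 2, 1)

Row-insert the values π_1, π_2, … into P one at a time, bumping the leftmost entry strictly greater than the inserted value down to the next row. The recording tableau Q records, in position (i, j), the step at which that cell was added to P.
  Insert 2 (step 1): P = [2];  Q = [1]
  Insert 4 (step 2): P = [2, 4];  Q = [1, 2]
  Insert 3 (step 3): P = [2, 3] / [4];  Q = [1, 2] / [3]
  Insert 7 (step 4): P = [2, 3, 7] / [4];  Q = [1, 2, 4] / [3]
  Insert 5 (step 5): P = [2, 3, 5] / [4, 7];  Q = [1, 2, 4] / [3, 5]
  Insert 1 (step 6): P = [1, 3, 5] / [2, 7] / [4];  Q = [1, 2, 4] / [3, 5] / [6]
  Insert 6 (step 7): P = [1, 3, 5, 6] / [2, 7] / [4];  Q = [1, 2, 4, 7] / [3, 5] / [6]
Final shape: (4, 2, 1).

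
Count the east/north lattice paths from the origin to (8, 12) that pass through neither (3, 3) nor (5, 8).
Number of paths = 55585

Inclusion–exclusion. Total paths: C(20, 8) = 125970. Through P₁: C(6, 3)·C(14, 5) = 40040. Through P₂: C(13, 5)·C(7, 3) = 45045. Since P₁ is strictly southwest of P₂, a monotone path through both must visit P₁ then P₂; paths through both = C(6, 3)·C(7, 2)·C(7, 3) = 14700. Avoid both = 125970 − 40040 − 45045 + 14700 = 55585.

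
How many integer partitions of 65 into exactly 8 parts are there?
p(65, 8 parts) = 61575

Partitions of n into exactly k parts are in bijection with partitions of n − k into at most k parts (subtract 1 from each part). So p(65, exactly 8) = p(57, parts ≤ 8). Computing via the recurrence p(m, j) = p(m, j−1) + p(m−j, j) gives 61575.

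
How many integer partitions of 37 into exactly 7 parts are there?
p(37, 7 parts) = 1824

Partitions of n into exactly k parts are in bijection with partitions of n − k into at most k parts (subtract 1 from each part). So p(37, exactly 7) = p(30, parts ≤ 7). Computing via the recurrence p(m, j) = p(m, j−1) + p(m−j, j) gives 1824.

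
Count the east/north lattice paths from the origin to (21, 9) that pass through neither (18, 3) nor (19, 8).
Number of paths = 7559145

Inclusion–exclusion. Total paths: C(30, 21) = 14307150. Through P₁: C(21, 18)·C(9, 3) = 111720. Through P₂: C(27, 19)·C(3, 2) = 6660225. Since P₁ is strictly southwest of P₂, a monotone path through both must visit P₁ then P₂; paths through both = C(21, 18)·C(6, 1)·C(3, 2) = 23940. Avoid both = 14307150 − 111720 − 6660225 + 23940 = 7559145.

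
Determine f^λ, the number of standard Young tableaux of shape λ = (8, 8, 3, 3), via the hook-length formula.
# SYT of shape (8, 8, 3, 3) = 126742616

Hook-length formula: f^λ = n! / Π hook(c), product over all cells c of the Young diagram. For λ = (8, 8, 3, 3), n = 22 boxes. Hook lengths by row (left-to-right, top-to-bottom): [11, 10, 9, 6, 5, 4, 3, 2]; [10, 9, 8, 5, 4, 3, 2, 1]; [4, 3, 2]; [3, 2, 1]. Product of hooks = 8868372480000. So f^λ = 22! / 8868372480000 = 1124000727777607680000 / 8868372480000 = 126742616.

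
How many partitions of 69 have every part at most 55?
p(69, parts ≤ 55) = 3553972

Use the recurrence p(n, m) = p(n, m−1) + p(n−m, m): either the largest part is < m (count p(n, m−1)) or the largest part is exactly m (remove one copy of m, count p(n−m, m)). With p(0, ·) = 1 this gives p(69, parts ≤ 55) = 3553972. (By conjugating Young diagrams, this also counts partitions of 69 into at most 55 parts.)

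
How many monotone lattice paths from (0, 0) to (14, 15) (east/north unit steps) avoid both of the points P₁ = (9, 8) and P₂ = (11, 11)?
Number of paths = 42123620

Inclusion–exclusion. Total paths: C(29, 14) = 77558760. Through P₁: C(17, 9)·C(12, 5) = 19253520. Through P₂: C(22, 11)·C(7, 3) = 24690120. Since P₁ is strictly southwest of P₂, a monotone path through both must visit P₁ then P₂; paths through both = C(17, 9)·C(5, 2)·C(7, 3) = 8508500. Avoid both = 77558760 − 19253520 − 24690120 + 8508500 = 42123620.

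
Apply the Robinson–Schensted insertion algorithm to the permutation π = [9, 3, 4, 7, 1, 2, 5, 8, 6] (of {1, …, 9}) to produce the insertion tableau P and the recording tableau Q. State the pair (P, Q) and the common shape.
P = [1, 2, 5, 6] / [3, 4, 7, 8] / [9];  Q = [1, 3, 4, 8] / [2, 6, 7, 9] / [5];  common shape = (4, 4, 1)

Row-insert the values π_1, π_2, … into P one at a time, bumping the leftmost entry strictly greater than the inserted value down to the next row. The recording tableau Q records, in position (i, j), the step at which that cell was added to P.
  Insert 9 (step 1): P = [9];  Q = [1]
  Insert 3 (step 2): P = [3] / [9];  Q = [1] / [2]
  Insert 4 (step 3): P = [3, 4] / [9];  Q = [1, 3] / [2]
  Insert 7 (step 4): P = [3, 4, 7] / [9];  Q = [1, 3, 4] / [2]
  Insert 1 (step 5): P = [1, 4, 7] / [3] / [9];  Q = [1, 3, 4] / [2] / [5]
  Insert 2 (step 6): P = [1, 2, 7] / [3, 4] / [9];  Q = [1, 3, 4] / [2, 6] / [5]
  Insert 5 (step 7): P = [1, 2, 5] / [3, 4, 7] / [9];  Q = [1, 3, 4] / [2, 6, 7] / [5]
  Insert 8 (step 8): P = [1, 2, 5, 8] / [3, 4, 7] / [9];  Q = [1, 3, 4, 8] / [2, 6, 7] / [5]
  Insert 6 (step 9): P = [1, 2, 5, 6] / [3, 4, 7, 8] / [9];  Q = [1, 3, 4, 8] / [2, 6, 7, 9] / [5]
Final shape: (4, 4, 1).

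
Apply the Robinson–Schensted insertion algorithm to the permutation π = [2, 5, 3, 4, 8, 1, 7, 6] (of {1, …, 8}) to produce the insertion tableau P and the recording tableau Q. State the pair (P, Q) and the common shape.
P = [1, 3, 4, 6] / [2, 7] / [5, 8];  Q = [1, 2, 4, 5] / [3, 7] / [6, 8];  common shape = (4, 2, 2)

Row-insert the values π_1, π_2, … into P one at a time, bumping the leftmost entry strictly greater than the inserted value down to the next row. The recording tableau Q records, in position (i, j), the step at which that cell was added to P.
  Insert 2 (step 1): P = [2];  Q = [1]
  Insert 5 (step 2): P = [2, 5];  Q = [1, 2]
  Insert 3 (step 3): P = [2, 3] / [5];  Q = [1, 2] / [3]
  Insert 4 (step 4): P = [2, 3, 4] / [5];  Q = [1, 2, 4] / [3]
  Insert 8 (step 5): P = [2, 3, 4, 8] / [5];  Q = [1, 2, 4, 5] / [3]
  Insert 1 (step 6): P = [1, 3, 4, 8] / [2] / [5];  Q = [1, 2, 4, 5] / [3] / [6]
  Insert 7 (step 7): P = [1, 3, 4, 7] / [2, 8] / [5];  Q = [1, 2, 4, 5] / [3, 7] / [6]
  Insert 6 (step 8): P = [1, 3, 4, 6] / [2, 7] / [5, 8];  Q = [1, 2, 4, 5] / [3, 7] / [6, 8]
Final shape: (4, 2, 2).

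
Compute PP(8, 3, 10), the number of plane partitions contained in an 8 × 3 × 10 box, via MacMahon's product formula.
PP(8, 3, 10) = 1028698128744

Evaluate the triple product over i = 1..8, j = 1..3, k = 1..10. The factors are (2/1) · (3/2) · (4/3) · (5/4) · (6/5) · (7/6) · (8/7) · (9/8) · … (240 factors total). The numerators and denominators telescope so the product is an integer; carrying out the multiplication exactly gives PP(8, 3, 10) = 1028698128744.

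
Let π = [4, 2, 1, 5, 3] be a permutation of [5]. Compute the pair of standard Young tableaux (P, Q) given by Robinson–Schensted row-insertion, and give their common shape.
P = [1, 3] / [2, 5] / [4];  Q = [1, 4] / [2, 5] / [3];  common shape = (2, 2, 1)

Row-insert the values π_1, π_2, … into P one at a time, bumping the leftmost entry strictly greater than the inserted value down to the next row. The recording tableau Q records, in position (i, j), the step at which that cell was added to P.
  Insert 4 (step 1): P = [4];  Q = [1]
  Insert 2 (step 2): P = [2] / [4];  Q = [1] / [2]
  Insert 1 (step 3): P = [1] / [2] / [4];  Q = [1] / [2] / [3]
  Insert 5 (step 4): P = [1, 5] / [2] / [4];  Q = [1, 4] / [2] / [3]
  Insert 3 (step 5): P = [1, 3] / [2, 5] / [4];  Q = [1, 4] / [2, 5] / [3]
Final shape: (2, 2, 1).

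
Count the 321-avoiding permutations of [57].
C_57 = 26700952856774851904245220912664

These 321-avoiding permutations are counted by the Catalan number C_n = (1/(n + 1)) · C(2n, n). For n = 57: C_57 = (1/58) · C(114, 57) = 1548655265692941410446222812934512/58 = 26700952856774851904245220912664.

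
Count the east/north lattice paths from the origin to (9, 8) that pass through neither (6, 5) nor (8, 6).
Number of paths = 10219

Inclusion–exclusion. Total paths: C(17, 9) = 24310. Through P₁: C(11, 6)·C(6, 3) = 9240. Through P₂: C(14, 8)·C(3, 1) = 9009. Since P₁ is strictly southwest of P₂, a monotone path through both must visit P₁ then P₂; paths through both = C(11, 6)·C(3, 2)·C(3, 1) = 4158. Avoid both = 24310 − 9240 − 9009 + 4158 = 10219.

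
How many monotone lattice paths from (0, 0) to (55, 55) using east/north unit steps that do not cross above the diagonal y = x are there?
C_55 = 1759414616608818870992479875972

These NE paths below the diagonal are counted by the Catalan number C_n = (1/(n + 1)) · C(2n, n). For n = 55: C_55 = (1/56) · C(110, 55) = 98527218530093856775578873054432/56 = 1759414616608818870992479875972.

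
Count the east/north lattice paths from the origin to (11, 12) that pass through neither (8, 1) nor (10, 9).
Number of paths = 980910

Inclusion–exclusion. Total paths: C(23, 11) = 1352078. Through P₁: C(9, 8)·C(14, 3) = 3276. Through P₂: C(19, 10)·C(4, 1) = 369512. Since P₁ is strictly southwest of P₂, a monotone path through both must visit P₁ then P₂; paths through both = C(9, 8)·C(10, 2)·C(4, 1) = 1620. Avoid both = 1352078 − 3276 − 369512 + 1620 = 980910.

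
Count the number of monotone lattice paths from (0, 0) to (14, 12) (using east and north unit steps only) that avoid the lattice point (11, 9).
Number of paths = 6298500

Total paths from (0, 0) to (14, 12): C(26, 14) = 9657700. Paths through (11, 9): (paths (0, 0) → (11, 9)) × (paths (11, 9) → (14, 12)) = C(20, 11) · C(6, 3) = 167960 · 20 = 3359200. Avoidance count = 9657700 − 3359200 = 6298500.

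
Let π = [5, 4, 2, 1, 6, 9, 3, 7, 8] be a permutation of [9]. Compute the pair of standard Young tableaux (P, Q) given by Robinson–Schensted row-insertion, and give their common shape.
P = [1, 3, 7, 8] / [2, 6, 9] / [4] / [5];  Q = [1, 5, 6, 9] / [2, 7, 8] / [3] / [4];  common shape = (4, 3, 1, 1)

Row-insert the values π_1, π_2, … into P one at a time, bumping the leftmost entry strictly greater than the inserted value down to the next row. The recording tableau Q records, in position (i, j), the step at which that cell was added to P.
  Insert 5 (step 1): P = [5];  Q = [1]
  Insert 4 (step 2): P = [4] / [5];  Q = [1] / [2]
  Insert 2 (step 3): P = [2] / [4] / [5];  Q = [1] / [2] / [3]
  Insert 1 (step 4): P = [1] / [2] / [4] / [5];  Q = [1] / [2] / [3] / [4]
  Insert 6 (step 5): P = [1, 6] / [2] / [4] / [5];  Q = [1, 5] / [2] / [3] / [4]
  Insert 9 (step 6): P = [1, 6, 9] / [2] / [4] / [5];  Q = [1, 5, 6] / [2] / [3] / [4]
  Insert 3 (step 7): P = [1, 3, 9] / [2, 6] / [4] / [5];  Q = [1, 5, 6] / [2, 7] / [3] / [4]
  Insert 7 (step 8): P = [1, 3, 7] / [2, 6, 9] / [4] / [5];  Q = [1, 5, 6] / [2, 7, 8] / [3] / [4]
  Insert 8 (step 9): P = [1, 3, 7, 8] / [2, 6, 9] / [4] / [5];  Q = [1, 5, 6, 9] / [2, 7, 8] / [3] / [4]
Final shape: (4, 3, 1, 1).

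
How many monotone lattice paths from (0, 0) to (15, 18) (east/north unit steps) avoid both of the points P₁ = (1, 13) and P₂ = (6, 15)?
Number of paths = 1025122128

Inclusion–exclusion. Total paths: C(33, 15) = 1037158320. Through P₁: C(14, 1)·C(19, 14) = 162792. Through P₂: C(21, 6)·C(12, 9) = 11938080. Since P₁ is strictly southwest of P₂, a monotone path through both must visit P₁ then P₂; paths through both = C(14, 1)·C(7, 5)·C(12, 9) = 64680. Avoid both = 1037158320 − 162792 − 11938080 + 64680 = 1025122128.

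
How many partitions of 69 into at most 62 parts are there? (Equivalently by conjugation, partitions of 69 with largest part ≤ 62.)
p(69, parts ≤ 62) = 3554315

Use the recurrence p(n, m) = p(n, m−1) + p(n−m, m): either the largest part is < m (count p(n, m−1)) or the largest part is exactly m (remove one copy of m, count p(n−m, m)). With p(0, ·) = 1 this gives p(69, parts ≤ 62) = 3554315. (By conjugating Young diagrams, this also counts partitions of 69 into at most 62 parts.)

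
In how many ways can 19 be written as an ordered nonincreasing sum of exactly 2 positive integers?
p(19, 2 parts) = 9

Partitions of n into exactly k parts are in bijection with partitions of n − k into at most k parts (subtract 1 from each part). So p(19, exactly 2) = p(17, parts ≤ 2). Computing via the recurrence p(m, j) = p(m, j−1) + p(m−j, j) gives 9.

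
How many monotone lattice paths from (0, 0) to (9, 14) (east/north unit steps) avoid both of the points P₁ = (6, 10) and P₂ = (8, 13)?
Number of paths = 290090

Inclusion–exclusion. Total paths: C(23, 9) = 817190. Through P₁: C(16, 6)·C(7, 3) = 280280. Through P₂: C(21, 8)·C(2, 1) = 406980. Since P₁ is strictly southwest of P₂, a monotone path through both must visit P₁ then P₂; paths through both = C(16, 6)·C(5, 2)·C(2, 1) = 160160. Avoid both = 817190 − 280280 − 406980 + 160160 = 290090.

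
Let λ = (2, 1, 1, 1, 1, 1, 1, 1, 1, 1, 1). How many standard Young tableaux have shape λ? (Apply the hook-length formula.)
# SYT of shape (2, 1, 1, 1, 1, 1, 1, 1, 1, 1, 1) = 11

Hook-length formula: f^λ = n! / Π hook(c), product over all cells c of the Young diagram. For λ = (2, 1, 1, 1, 1, 1, 1, 1, 1, 1, 1), n = 12 boxes. Hook lengths by row (left-to-right, top-to-bottom): [12, 1]; [10]; [9]; [8]; [7]; [6]; [5]; [4]; [3]; [2]; [1]. Product of hooks = 43545600. So f^λ = 12! / 43545600 = 479001600 / 43545600 = 11.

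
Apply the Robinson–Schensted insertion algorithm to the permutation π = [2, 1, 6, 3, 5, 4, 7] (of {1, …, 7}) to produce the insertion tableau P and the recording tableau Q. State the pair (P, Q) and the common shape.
P = [1, 3, 4, 7] / [2, 5] / [6];  Q = [1, 3, 5, 7] / [2, 4] / [6];  common shape = (4, 2, 1)

Row-insert the values π_1, π_2, … into P one at a time, bumping the leftmost entry strictly greater than the inserted value down to the next row. The recording tableau Q records, in position (i, j), the step at which that cell was added to P.
  Insert 2 (step 1): P = [2];  Q = [1]
  Insert 1 (step 2): P = [1] / [2];  Q = [1] / [2]
  Insert 6 (step 3): P = [1, 6] / [2];  Q = [1, 3] / [2]
  Insert 3 (step 4): P = [1, 3] / [2, 6];  Q = [1, 3] / [2, 4]
  Insert 5 (step 5): P = [1, 3, 5] / [2, 6];  Q = [1, 3, 5] / [2, 4]
  Insert 4 (step 6): P = [1, 3, 4] / [2, 5] / [6];  Q = [1, 3, 5] / [2, 4] / [6]
  Insert 7 (step 7): P = [1, 3, 4, 7] / [2, 5] / [6];  Q = [1, 3, 5, 7] / [2, 4] / [6]
Final shape: (4, 2, 1).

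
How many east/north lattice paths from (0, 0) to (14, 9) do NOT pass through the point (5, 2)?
Number of paths = 576950

Total paths from (0, 0) to (14, 9): C(23, 14) = 817190. Paths through (5, 2): (paths (0, 0) → (5, 2)) × (paths (5, 2) → (14, 9)) = C(7, 5) · C(16, 9) = 21 · 11440 = 240240. Avoidance count = 817190 − 240240 = 576950.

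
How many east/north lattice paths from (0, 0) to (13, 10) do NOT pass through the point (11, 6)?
Number of paths = 958426

Total paths from (0, 0) to (13, 10): C(23, 13) = 1144066. Paths through (11, 6): (paths (0, 0) → (11, 6)) × (paths (11, 6) → (13, 10)) = C(17, 11) · C(6, 2) = 12376 · 15 = 185640. Avoidance count = 1144066 − 185640 = 958426.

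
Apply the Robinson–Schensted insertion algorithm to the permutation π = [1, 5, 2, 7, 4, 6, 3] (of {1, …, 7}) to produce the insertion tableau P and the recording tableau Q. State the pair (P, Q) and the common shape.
P = [1, 2, 3, 6] / [4, 7] / [5];  Q = [1, 2, 4, 6] / [3, 5] / [7];  common shape = (4, 2, 1)

Row-insert the values π_1, π_2, … into P one at a time, bumping the leftmost entry strictly greater than the inserted value down to the next row. The recording tableau Q records, in position (i, j), the step at which that cell was added to P.
  Insert 1 (step 1): P = [1];  Q = [1]
  Insert 5 (step 2): P = [1, 5];  Q = [1, 2]
  Insert 2 (step 3): P = [1, 2] / [5];  Q = [1, 2] / [3]
  Insert 7 (step 4): P = [1, 2, 7] / [5];  Q = [1, 2, 4] / [3]
  Insert 4 (step 5): P = [1, 2, 4] / [5, 7];  Q = [1, 2, 4] / [3, 5]
  Insert 6 (step 6): P = [1, 2, 4, 6] / [5, 7];  Q = [1, 2, 4, 6] / [3, 5]
  Insert 3 (step 7): P = [1, 2, 3, 6] / [4, 7] / [5];  Q = [1, 2, 4, 6] / [3, 5] / [7]
Final shape: (4, 2, 1).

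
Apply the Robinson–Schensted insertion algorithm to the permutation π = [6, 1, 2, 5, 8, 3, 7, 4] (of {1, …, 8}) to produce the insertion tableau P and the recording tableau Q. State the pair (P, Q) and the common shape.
P = [1, 2, 3, 4] / [5, 7] / [6, 8];  Q = [1, 3, 4, 5] / [2, 7] / [6, 8];  common shape = (4, 2, 2)

Row-insert the values π_1, π_2, … into P one at a time, bumping the leftmost entry strictly greater than the inserted value down to the next row. The recording tableau Q records, in position (i, j), the step at which that cell was added to P.
  Insert 6 (step 1): P = [6];  Q = [1]
  Insert 1 (step 2): P = [1] / [6];  Q = [1] / [2]
  Insert 2 (step 3): P = [1, 2] / [6];  Q = [1, 3] / [2]
  Insert 5 (step 4): P = [1, 2, 5] / [6];  Q = [1, 3, 4] / [2]
  Insert 8 (step 5): P = [1, 2, 5, 8] / [6];  Q = [1, 3, 4, 5] / [2]
  Insert 3 (step 6): P = [1, 2, 3, 8] / [5] / [6];  Q = [1, 3, 4, 5] / [2] / [6]
  Insert 7 (step 7): P = [1, 2, 3, 7] / [5, 8] / [6];  Q = [1, 3, 4, 5] / [2, 7] / [6]
  Insert 4 (step 8): P = [1, 2, 3, 4] / [5, 7] / [6, 8];  Q = [1, 3, 4, 5] / [2, 7] / [6, 8]
Final shape: (4, 2, 2).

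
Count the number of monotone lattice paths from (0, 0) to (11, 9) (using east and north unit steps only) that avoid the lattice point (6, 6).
Number of paths = 116216

Total paths from (0, 0) to (11, 9): C(20, 11) = 167960. Paths through (6, 6): (paths (0, 0) → (6, 6)) × (paths (6, 6) → (11, 9)) = C(12, 6) · C(8, 5) = 924 · 56 = 51744. Avoidance count = 167960 − 51744 = 116216.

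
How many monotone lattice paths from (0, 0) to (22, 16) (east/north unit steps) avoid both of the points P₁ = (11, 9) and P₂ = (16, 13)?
Number of paths = 12971935170

Inclusion–exclusion. Total paths: C(38, 22) = 22239974430. Through P₁: C(20, 11)·C(18, 11) = 5345159040. Through P₂: C(29, 16)·C(9, 6) = 5700568860. Since P₁ is strictly southwest of P₂, a monotone path through both must visit P₁ then P₂; paths through both = C(20, 11)·C(9, 5)·C(9, 6) = 1777688640. Avoid both = 22239974430 − 5345159040 − 5700568860 + 1777688640 = 12971935170.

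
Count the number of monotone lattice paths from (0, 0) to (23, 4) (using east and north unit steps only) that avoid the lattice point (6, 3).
Number of paths = 16038

Total paths from (0, 0) to (23, 4): C(27, 23) = 17550. Paths through (6, 3): (paths (0, 0) → (6, 3)) × (paths (6, 3) → (23, 4)) = C(9, 6) · C(18, 17) = 84 · 18 = 1512. Avoidance count = 17550 − 1512 = 16038.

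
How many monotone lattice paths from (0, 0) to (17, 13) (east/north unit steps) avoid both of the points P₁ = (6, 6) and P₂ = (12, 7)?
Number of paths = 70063434

Inclusion–exclusion. Total paths: C(30, 17) = 119759850. Through P₁: C(12, 6)·C(18, 11) = 29405376. Through P₂: C(19, 12)·C(11, 5) = 23279256. Since P₁ is strictly southwest of P₂, a monotone path through both must visit P₁ then P₂; paths through both = C(12, 6)·C(7, 6)·C(11, 5) = 2988216. Avoid both = 119759850 − 29405376 − 23279256 + 2988216 = 70063434.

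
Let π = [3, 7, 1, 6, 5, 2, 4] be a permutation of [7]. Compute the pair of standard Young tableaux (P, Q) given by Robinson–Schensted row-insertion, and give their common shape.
P = [1, 2, 4] / [3, 5] / [6] / [7];  Q = [1, 2, 7] / [3, 4] / [5] / [6];  common shape = (3, 2, 1, 1)

Row-insert the values π_1, π_2, … into P one at a time, bumping the leftmost entry strictly greater than the inserted value down to the next row. The recording tableau Q records, in position (i, j), the step at which that cell was added to P.
  Insert 3 (step 1): P = [3];  Q = [1]
  Insert 7 (step 2): P = [3, 7];  Q = [1, 2]
  Insert 1 (step 3): P = [1, 7] / [3];  Q = [1, 2] / [3]
  Insert 6 (step 4): P = [1, 6] / [3, 7];  Q = [1, 2] / [3, 4]
  Insert 5 (step 5): P = [1, 5] / [3, 6] / [7];  Q = [1, 2] / [3, 4] / [5]
  Insert 2 (step 6): P = [1, 2] / [3, 5] / [6] / [7];  Q = [1, 2] / [3, 4] / [5] / [6]
  Insert 4 (step 7): P = [1, 2, 4] / [3, 5] / [6] / [7];  Q = [1, 2, 7] / [3, 4] / [5] / [6]
Final shape: (3, 2, 1, 1).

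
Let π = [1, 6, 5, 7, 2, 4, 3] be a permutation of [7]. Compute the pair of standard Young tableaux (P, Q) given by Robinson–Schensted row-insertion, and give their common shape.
P = [1, 2, 3] / [4, 7] / [5] / [6];  Q = [1, 2, 4] / [3, 6] / [5] / [7];  common shape = (3, 2, 1, 1)

Row-insert the values π_1, π_2, … into P one at a time, bumping the leftmost entry strictly greater than the inserted value down to the next row. The recording tableau Q records, in position (i, j), the step at which that cell was added to P.
  Insert 1 (step 1): P = [1];  Q = [1]
  Insert 6 (step 2): P = [1, 6];  Q = [1, 2]
  Insert 5 (step 3): P = [1, 5] / [6];  Q = [1, 2] / [3]
  Insert 7 (step 4): P = [1, 5, 7] / [6];  Q = [1, 2, 4] / [3]
  Insert 2 (step 5): P = [1, 2, 7] / [5] / [6];  Q = [1, 2, 4] / [3] / [5]
  Insert 4 (step 6): P = [1, 2, 4] / [5, 7] / [6];  Q = [1, 2, 4] / [3, 6] / [5]
  Insert 3 (step 7): P = [1, 2, 3] / [4, 7] / [5] / [6];  Q = [1, 2, 4] / [3, 6] / [5] / [7]
Final shape: (3, 2, 1, 1).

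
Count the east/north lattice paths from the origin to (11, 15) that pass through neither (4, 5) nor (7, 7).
Number of paths = 4200572

Inclusion–exclusion. Total paths: C(26, 11) = 7726160. Through P₁: C(9, 4)·C(17, 7) = 2450448. Through P₂: C(14, 7)·C(12, 4) = 1698840. Since P₁ is strictly southwest of P₂, a monotone path through both must visit P₁ then P₂; paths through both = C(9, 4)·C(5, 3)·C(12, 4) = 623700. Avoid both = 7726160 − 2450448 − 1698840 + 623700 = 4200572.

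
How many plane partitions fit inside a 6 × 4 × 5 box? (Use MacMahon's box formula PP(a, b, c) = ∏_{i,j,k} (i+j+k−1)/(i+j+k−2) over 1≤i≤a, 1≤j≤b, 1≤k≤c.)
PP(6, 4, 5) = 133613766

Evaluate the triple product over i = 1..6, j = 1..4, k = 1..5. The factors are (2/1) · (3/2) · (4/3) · (5/4) · (6/5) · (3/2) · (4/3) · (5/4) · … (120 factors total). The numerators and denominators telescope so the product is an integer; carrying out the multiplication exactly gives PP(6, 4, 5) = 133613766.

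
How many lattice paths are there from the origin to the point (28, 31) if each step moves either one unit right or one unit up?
Number of paths = 55317304280338408

A monotone lattice path from (0, 0) to (28, 31) consists of 28 east steps and 31 north steps in some order, so it is determined by which 28 of the 59 steps are east. The count is C(59, 28) = 55317304280338408.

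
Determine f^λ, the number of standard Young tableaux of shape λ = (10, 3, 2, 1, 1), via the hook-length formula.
# SYT of shape (10, 3, 2, 1, 1) = 353600

Hook-length formula: f^λ = n! / Π hook(c), product over all cells c of the Young diagram. For λ = (10, 3, 2, 1, 1), n = 17 boxes. Hook lengths by row (left-to-right, top-to-bottom): [14, 11, 9, 7, 6, 5, 4, 3, 2, 1]; [6, 3, 1]; [4, 1]; [2]; [1]. Product of hooks = 1005903360. So f^λ = 17! / 1005903360 = 355687428096000 / 1005903360 = 353600.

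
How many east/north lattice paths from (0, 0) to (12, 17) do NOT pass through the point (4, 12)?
Number of paths = 49553595

Total paths from (0, 0) to (12, 17): C(29, 12) = 51895935. Paths through (4, 12): (paths (0, 0) → (4, 12)) × (paths (4, 12) → (12, 17)) = C(16, 4) · C(13, 8) = 1820 · 1287 = 2342340. Avoidance count = 51895935 − 2342340 = 49553595.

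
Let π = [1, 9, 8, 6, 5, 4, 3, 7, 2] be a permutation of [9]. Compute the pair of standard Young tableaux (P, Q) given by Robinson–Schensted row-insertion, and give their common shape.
P = [1, 2, 7] / [3] / [4] / [5] / [6] / [8] / [9];  Q = [1, 2, 8] / [3] / [4] / [5] / [6] / [7] / [9];  common shape = (3, 1, 1, 1, 1, 1, 1)

Row-insert the values π_1, π_2, … into P one at a time, bumping the leftmost entry strictly greater than the inserted value down to the next row. The recording tableau Q records, in position (i, j), the step at which that cell was added to P.
  Insert 1 (step 1): P = [1];  Q = [1]
  Insert 9 (step 2): P = [1, 9];  Q = [1, 2]
  Insert 8 (step 3): P = [1, 8] / [9];  Q = [1, 2] / [3]
  Insert 6 (step 4): P = [1, 6] / [8] / [9];  Q = [1, 2] / [3] / [4]
  Insert 5 (step 5): P = [1, 5] / [6] / [8] / [9];  Q = [1, 2] / [3] / [4] / [5]
  Insert 4 (step 6): P = [1, 4] / [5] / [6] / [8] / [9];  Q = [1, 2] / [3] / [4] / [5] / [6]
  Insert 3 (step 7): P = [1, 3] / [4] / [5] / [6] / [8] / [9];  Q = [1, 2] / [3] / [4] / [5] / [6] / [7]
  Insert 7 (step 8): P = [1, 3, 7] / [4] / [5] / [6] / [8] / [9];  Q = [1, 2, 8] / [3] / [4] / [5] / [6] / [7]
  Insert 2 (step 9): P = [1, 2, 7] / [3] / [4] / [5] / [6] / [8] / [9];  Q = [1, 2, 8] / [3] / [4] / [5] / [6] / [7] / [9]
Final shape: (3, 1, 1, 1, 1, 1, 1).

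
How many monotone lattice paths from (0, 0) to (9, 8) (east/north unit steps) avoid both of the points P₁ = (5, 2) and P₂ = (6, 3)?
Number of paths = 17548

Inclusion–exclusion. Total paths: C(17, 9) = 24310. Through P₁: C(7, 5)·C(10, 4) = 4410. Through P₂: C(9, 6)·C(8, 3) = 4704. Since P₁ is strictly southwest of P₂, a monotone path through both must visit P₁ then P₂; paths through both = C(7, 5)·C(2, 1)·C(8, 3) = 2352. Avoid both = 24310 − 4410 − 4704 + 2352 = 17548.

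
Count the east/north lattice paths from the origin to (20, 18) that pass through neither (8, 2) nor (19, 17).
Number of paths = 15709382835

Inclusion–exclusion. Total paths: C(38, 20) = 33578000610. Through P₁: C(10, 8)·C(28, 12) = 1368978975. Through P₂: C(36, 19)·C(2, 1) = 17194993200. Since P₁ is strictly southwest of P₂, a monotone path through both must visit P₁ then P₂; paths through both = C(10, 8)·C(26, 11)·C(2, 1) = 695354400. Avoid both = 33578000610 − 1368978975 − 17194993200 + 695354400 = 15709382835.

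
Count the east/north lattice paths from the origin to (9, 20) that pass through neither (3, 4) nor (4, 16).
Number of paths = 6850410

Inclusion–exclusion. Total paths: C(29, 9) = 10015005. Through P₁: C(7, 3)·C(22, 6) = 2611455. Through P₂: C(20, 4)·C(9, 5) = 610470. Since P₁ is strictly southwest of P₂, a monotone path through both must visit P₁ then P₂; paths through both = C(7, 3)·C(13, 1)·C(9, 5) = 57330. Avoid both = 10015005 − 2611455 − 610470 + 57330 = 6850410.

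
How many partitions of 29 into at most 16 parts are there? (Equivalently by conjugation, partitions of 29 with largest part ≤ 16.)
p(29, parts ≤ 16) = 4293

Use the recurrence p(n, m) = p(n, m−1) + p(n−m, m): either the largest part is < m (count p(n, m−1)) or the largest part is exactly m (remove one copy of m, count p(n−m, m)). With p(0, ·) = 1 this gives p(29, parts ≤ 16) = 4293. (By conjugating Young diagrams, this also counts partitions of 29 into at most 16 parts.)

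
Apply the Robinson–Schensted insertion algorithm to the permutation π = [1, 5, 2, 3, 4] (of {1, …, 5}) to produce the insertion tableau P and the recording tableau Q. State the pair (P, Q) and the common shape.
P = [1, 2, 3, 4] / [5];  Q = [1, 2, 4, 5] / [3];  common shape = (4, 1)

Row-insert the values π_1, π_2, … into P one at a time, bumping the leftmost entry strictly greater than the inserted value down to the next row. The recording tableau Q records, in position (i, j), the step at which that cell was added to P.
  Insert 1 (step 1): P = [1];  Q = [1]
  Insert 5 (step 2): P = [1, 5];  Q = [1, 2]
  Insert 2 (step 3): P = [1, 2] / [5];  Q = [1, 2] / [3]
  Insert 3 (step 4): P = [1, 2, 3] / [5];  Q = [1, 2, 4] / [3]
  Insert 4 (step 5): P = [1, 2, 3, 4] / [5];  Q = [1, 2, 4, 5] / [3]
Final shape: (4, 1).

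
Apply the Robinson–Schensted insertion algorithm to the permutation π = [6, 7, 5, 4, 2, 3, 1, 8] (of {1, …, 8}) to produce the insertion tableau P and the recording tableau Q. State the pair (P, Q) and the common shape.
P = [1, 3, 8] / [2, 7] / [4] / [5] / [6];  Q = [1, 2, 8] / [3, 6] / [4] / [5] / [7];  common shape = (3, 2, 1, 1, 1)

Row-insert the values π_1, π_2, … into P one at a time, bumping the leftmost entry strictly greater than the inserted value down to the next row. The recording tableau Q records, in position (i, j), the step at which that cell was added to P.
  Insert 6 (step 1): P = [6];  Q = [1]
  Insert 7 (step 2): P = [6, 7];  Q = [1, 2]
  Insert 5 (step 3): P = [5, 7] / [6];  Q = [1, 2] / [3]
  Insert 4 (step 4): P = [4, 7] / [5] / [6];  Q = [1, 2] / [3] / [4]
  Insert 2 (step 5): P = [2, 7] / [4] / [5] / [6];  Q = [1, 2] / [3] / [4] / [5]
  Insert 3 (step 6): P = [2, 3] / [4, 7] / [5] / [6];  Q = [1, 2] / [3, 6] / [4] / [5]
  Insert 1 (step 7): P = [1, 3] / [2, 7] / [4] / [5] / [6];  Q = [1, 2] / [3, 6] / [4] / [5] / [7]
  Insert 8 (step 8): P = [1, 3, 8] / [2, 7] / [4] / [5] / [6];  Q = [1, 2, 8] / [3, 6] / [4] / [5] / [7]
Final shape: (3, 2, 1, 1, 1).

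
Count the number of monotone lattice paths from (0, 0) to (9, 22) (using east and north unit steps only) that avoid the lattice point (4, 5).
Number of paths = 16841991

Total paths from (0, 0) to (9, 22): C(31, 9) = 20160075. Paths through (4, 5): (paths (0, 0) → (4, 5)) × (paths (4, 5) → (9, 22)) = C(9, 4) · C(22, 5) = 126 · 26334 = 3318084. Avoidance count = 20160075 − 3318084 = 16841991.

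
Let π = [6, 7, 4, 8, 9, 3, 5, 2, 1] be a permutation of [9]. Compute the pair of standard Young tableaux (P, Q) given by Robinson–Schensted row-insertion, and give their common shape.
P = [1, 5, 8, 9] / [2, 7] / [3] / [4] / [6];  Q = [1, 2, 4, 5] / [3, 7] / [6] / [8] / [9];  common shape = (4, 2, 1, 1, 1)

Row-insert the values π_1, π_2, … into P one at a time, bumping the leftmost entry strictly greater than the inserted value down to the next row. The recording tableau Q records, in position (i, j), the step at which that cell was added to P.
  Insert 6 (step 1): P = [6];  Q = [1]
  Insert 7 (step 2): P = [6, 7];  Q = [1, 2]
  Insert 4 (step 3): P = [4, 7] / [6];  Q = [1, 2] / [3]
  Insert 8 (step 4): P = [4, 7, 8] / [6];  Q = [1, 2, 4] / [3]
  Insert 9 (step 5): P = [4, 7, 8, 9] / [6];  Q = [1, 2, 4, 5] / [3]
  Insert 3 (step 6): P = [3, 7, 8, 9] / [4] / [6];  Q = [1, 2, 4, 5] / [3] / [6]
  Insert 5 (step 7): P = [3, 5, 8, 9] / [4, 7] / [6];  Q = [1, 2, 4, 5] / [3, 7] / [6]
  Insert 2 (step 8): P = [2, 5, 8, 9] / [3, 7] / [4] / [6];  Q = [1, 2, 4, 5] / [3, 7] / [6] / [8]
  Insert 1 (step 9): P = [1, 5, 8, 9] / [2, 7] / [3] / [4] / [6];  Q = [1, 2, 4, 5] / [3, 7] / [6] / [8] / [9]
Final shape: (4, 2, 1, 1, 1).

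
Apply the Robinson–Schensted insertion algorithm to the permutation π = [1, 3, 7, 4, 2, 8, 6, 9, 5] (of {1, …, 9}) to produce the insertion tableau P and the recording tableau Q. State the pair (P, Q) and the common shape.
P = [1, 2, 4, 5, 9] / [3, 6] / [7, 8];  Q = [1, 2, 3, 6, 8] / [4, 7] / [5, 9];  common shape = (5, 2, 2)

Row-insert the values π_1, π_2, … into P one at a time, bumping the leftmost entry strictly greater than the inserted value down to the next row. The recording tableau Q records, in position (i, j), the step at which that cell was added to P.
  Insert 1 (step 1): P = [1];  Q = [1]
  Insert 3 (step 2): P = [1, 3];  Q = [1, 2]
  Insert 7 (step 3): P = [1, 3, 7];  Q = [1, 2, 3]
  Insert 4 (step 4): P = [1, 3, 4] / [7];  Q = [1, 2, 3] / [4]
  Insert 2 (step 5): P = [1, 2, 4] / [3] / [7];  Q = [1, 2, 3] / [4] / [5]
  Insert 8 (step 6): P = [1, 2, 4, 8] / [3] / [7];  Q = [1, 2, 3, 6] / [4] / [5]
  Insert 6 (step 7): P = [1, 2, 4, 6] / [3, 8] / [7];  Q = [1, 2, 3, 6] / [4, 7] / [5]
  Insert 9 (step 8): P = [1, 2, 4, 6, 9] / [3, 8] / [7];  Q = [1, 2, 3, 6, 8] / [4, 7] / [5]
  Insert 5 (step 9): P = [1, 2, 4, 5, 9] / [3, 6] / [7, 8];  Q = [1, 2, 3, 6, 8] / [4, 7] / [5, 9]
Final shape: (5, 2, 2).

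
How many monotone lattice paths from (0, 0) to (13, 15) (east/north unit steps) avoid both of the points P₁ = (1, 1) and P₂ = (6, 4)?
Number of paths = 15008008

Inclusion–exclusion. Total paths: C(28, 13) = 37442160. Through P₁: C(2, 1)·C(26, 12) = 19315400. Through P₂: C(10, 6)·C(18, 7) = 6683040. Since P₁ is strictly southwest of P₂, a monotone path through both must visit P₁ then P₂; paths through both = C(2, 1)·C(8, 5)·C(18, 7) = 3564288. Avoid both = 37442160 − 19315400 − 6683040 + 3564288 = 15008008.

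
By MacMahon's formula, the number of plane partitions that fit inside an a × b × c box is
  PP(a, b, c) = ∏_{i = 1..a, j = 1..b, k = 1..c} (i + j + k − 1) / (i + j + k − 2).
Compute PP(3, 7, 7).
PP(3, 7, 7) = 877262100

Evaluate the triple product over i = 1..3, j = 1..7, k = 1..7. The factors are (2/1) · (3/2) · (4/3) · (5/4) · (6/5) · (7/6) · (8/7) · (3/2) · … (147 factors total). The numerators and denominators telescope so the product is an integer; carrying out the multiplication exactly gives PP(3, 7, 7) = 877262100.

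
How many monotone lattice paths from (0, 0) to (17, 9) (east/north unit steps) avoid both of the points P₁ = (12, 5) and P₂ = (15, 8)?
Number of paths = 1245200

Inclusion–exclusion. Total paths: C(26, 17) = 3124550. Through P₁: C(17, 12)·C(9, 5) = 779688. Through P₂: C(23, 15)·C(3, 2) = 1470942. Since P₁ is strictly southwest of P₂, a monotone path through both must visit P₁ then P₂; paths through both = C(17, 12)·C(6, 3)·C(3, 2) = 371280. Avoid both = 3124550 − 779688 − 1470942 + 371280 = 1245200.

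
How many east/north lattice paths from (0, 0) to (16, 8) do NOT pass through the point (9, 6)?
Number of paths = 555291

Total paths from (0, 0) to (16, 8): C(24, 16) = 735471. Paths through (9, 6): (paths (0, 0) → (9, 6)) × (paths (9, 6) → (16, 8)) = C(15, 9) · C(9, 7) = 5005 · 36 = 180180. Avoidance count = 735471 − 180180 = 555291.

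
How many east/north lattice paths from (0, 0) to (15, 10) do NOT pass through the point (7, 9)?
Number of paths = 3165800

Total paths from (0, 0) to (15, 10): C(25, 15) = 3268760. Paths through (7, 9): (paths (0, 0) → (7, 9)) × (paths (7, 9) → (15, 10)) = C(16, 7) · C(9, 8) = 11440 · 9 = 102960. Avoidance count = 3268760 − 102960 = 3165800.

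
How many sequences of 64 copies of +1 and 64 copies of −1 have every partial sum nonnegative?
C_64 = 368479169875816659479009042713546950

These ballot sequences are counted by the Catalan number C_n = (1/(n + 1)) · C(2n, n). For n = 64: C_64 = (1/65) · C(128, 64) = 23951146041928082866135587776380551750/65 = 368479169875816659479009042713546950.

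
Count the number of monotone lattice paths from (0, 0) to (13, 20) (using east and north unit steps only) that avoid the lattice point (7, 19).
Number of paths = 568561840

Total paths from (0, 0) to (13, 20): C(33, 13) = 573166440. Paths through (7, 19): (paths (0, 0) → (7, 19)) × (paths (7, 19) → (13, 20)) = C(26, 7) · C(7, 6) = 657800 · 7 = 4604600. Avoidance count = 573166440 − 4604600 = 568561840.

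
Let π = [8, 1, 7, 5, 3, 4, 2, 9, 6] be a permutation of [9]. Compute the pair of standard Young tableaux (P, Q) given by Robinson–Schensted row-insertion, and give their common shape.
P = [1, 2, 4, 6] / [3, 9] / [5] / [7] / [8];  Q = [1, 3, 6, 8] / [2, 9] / [4] / [5] / [7];  common shape = (4, 2, 1, 1, 1)

Row-insert the values π_1, π_2, … into P one at a time, bumping the leftmost entry strictly greater than the inserted value down to the next row. The recording tableau Q records, in position (i, j), the step at which that cell was added to P.
  Insert 8 (step 1): P = [8];  Q = [1]
  Insert 1 (step 2): P = [1] / [8];  Q = [1] / [2]
  Insert 7 (step 3): P = [1, 7] / [8];  Q = [1, 3] / [2]
  Insert 5 (step 4): P = [1, 5] / [7] / [8];  Q = [1, 3] / [2] / [4]
  Insert 3 (step 5): P = [1, 3] / [5] / [7] / [8];  Q = [1, 3] / [2] / [4] / [5]
  Insert 4 (step 6): P = [1, 3, 4] / [5] / [7] / [8];  Q = [1, 3, 6] / [2] / [4] / [5]
  Insert 2 (step 7): P = [1, 2, 4] / [3] / [5] / [7] / [8];  Q = [1, 3, 6] / [2] / [4] / [5] / [7]
  Insert 9 (step 8): P = [1, 2, 4, 9] / [3] / [5] / [7] / [8];  Q = [1, 3, 6, 8] / [2] / [4] / [5] / [7]
  Insert 6 (step 9): P = [1, 2, 4, 6] / [3, 9] / [5] / [7] / [8];  Q = [1, 3, 6, 8] / [2, 9] / [4] / [5] / [7]
Final shape: (4, 2, 1, 1, 1).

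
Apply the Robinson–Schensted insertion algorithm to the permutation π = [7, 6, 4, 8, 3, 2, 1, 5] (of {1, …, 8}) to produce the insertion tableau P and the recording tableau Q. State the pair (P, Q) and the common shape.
P = [1, 5] / [2, 8] / [3] / [4] / [6] / [7];  Q = [1, 4] / [2, 8] / [3] / [5] / [6] / [7];  common shape = (2, 2, 1, 1, 1, 1)

Row-insert the values π_1, π_2, … into P one at a time, bumping the leftmost entry strictly greater than the inserted value down to the next row. The recording tableau Q records, in position (i, j), the step at which that cell was added to P.
  Insert 7 (step 1): P = [7];  Q = [1]
  Insert 6 (step 2): P = [6] / [7];  Q = [1] / [2]
  Insert 4 (step 3): P = [4] / [6] / [7];  Q = [1] / [2] / [3]
  Insert 8 (step 4): P = [4, 8] / [6] / [7];  Q = [1, 4] / [2] / [3]
  Insert 3 (step 5): P = [3, 8] / [4] / [6] / [7];  Q = [1, 4] / [2] / [3] / [5]
  Insert 2 (step 6): P = [2, 8] / [3] / [4] / [6] / [7];  Q = [1, 4] / [2] / [3] / [5] / [6]
  Insert 1 (step 7): P = [1, 8] / [2] / [3] / [4] / [6] / [7];  Q = [1, 4] / [2] / [3] / [5] / [6] / [7]
  Insert 5 (step 8): P = [1, 5] / [2, 8] / [3] / [4] / [6] / [7];  Q = [1, 4] / [2, 8] / [3] / [5] / [6] / [7]
Final shape: (2, 2, 1, 1, 1, 1).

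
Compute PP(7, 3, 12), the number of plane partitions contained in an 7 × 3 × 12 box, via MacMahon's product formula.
PP(7, 3, 12) = 1577078895600

Evaluate the triple product over i = 1..7, j = 1..3, k = 1..12. The factors are (2/1) · (3/2) · (4/3) · (5/4) · (6/5) · (7/6) · (8/7) · (9/8) · … (252 factors total). The numerators and denominators telescope so the product is an integer; carrying out the multiplication exactly gives PP(7, 3, 12) = 1577078895600.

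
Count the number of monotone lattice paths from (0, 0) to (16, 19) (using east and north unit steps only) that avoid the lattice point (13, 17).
Number of paths = 2862330450

Total paths from (0, 0) to (16, 19): C(35, 16) = 4059928950. Paths through (13, 17): (paths (0, 0) → (13, 17)) × (paths (13, 17) → (16, 19)) = C(30, 13) · C(5, 3) = 119759850 · 10 = 1197598500. Avoidance count = 4059928950 − 1197598500 = 2862330450.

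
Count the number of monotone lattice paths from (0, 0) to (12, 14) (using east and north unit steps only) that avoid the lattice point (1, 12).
Number of paths = 9656686

Total paths from (0, 0) to (12, 14): C(26, 12) = 9657700. Paths through (1, 12): (paths (0, 0) → (1, 12)) × (paths (1, 12) → (12, 14)) = C(13, 1) · C(13, 11) = 13 · 78 = 1014. Avoidance count = 9657700 − 1014 = 9656686.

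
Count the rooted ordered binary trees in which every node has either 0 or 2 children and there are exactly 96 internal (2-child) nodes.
C_96 = 3721443204405954385563870541379246659709506697378694300

These full binary trees are counted by the Catalan number C_n = (1/(n + 1)) · C(2n, n). For n = 96: C_96 = (1/97) · C(192, 96) = 360979990827377575399695442513786925991822149645733347100/97 = 3721443204405954385563870541379246659709506697378694300.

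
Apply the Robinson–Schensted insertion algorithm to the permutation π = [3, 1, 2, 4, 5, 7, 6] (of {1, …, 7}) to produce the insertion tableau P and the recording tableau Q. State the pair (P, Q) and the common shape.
P = [1, 2, 4, 5, 6] / [3, 7];  Q = [1, 3, 4, 5, 6] / [2, 7];  common shape = (5, 2)

Row-insert the values π_1, π_2, … into P one at a time, bumping the leftmost entry strictly greater than the inserted value down to the next row. The recording tableau Q records, in position (i, j), the step at which that cell was added to P.
  Insert 3 (step 1): P = [3];  Q = [1]
  Insert 1 (step 2): P = [1] / [3];  Q = [1] / [2]
  Insert 2 (step 3): P = [1, 2] / [3];  Q = [1, 3] / [2]
  Insert 4 (step 4): P = [1, 2, 4] / [3];  Q = [1, 3, 4] / [2]
  Insert 5 (step 5): P = [1, 2, 4, 5] / [3];  Q = [1, 3, 4, 5] / [2]
  Insert 7 (step 6): P = [1, 2, 4, 5, 7] / [3];  Q = [1, 3, 4, 5, 6] / [2]
  Insert 6 (step 7): P = [1, 2, 4, 5, 6] / [3, 7];  Q = [1, 3, 4, 5, 6] / [2, 7]
Final shape: (5, 2).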